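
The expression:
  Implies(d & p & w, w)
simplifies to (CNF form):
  True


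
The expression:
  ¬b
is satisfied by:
  {b: False}


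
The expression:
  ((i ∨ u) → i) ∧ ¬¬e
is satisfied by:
  {e: True, i: True, u: False}
  {e: True, u: False, i: False}
  {e: True, i: True, u: True}


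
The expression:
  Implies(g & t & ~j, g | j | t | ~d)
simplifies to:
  True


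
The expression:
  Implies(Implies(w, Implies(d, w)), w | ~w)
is always true.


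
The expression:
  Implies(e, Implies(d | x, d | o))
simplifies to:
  d | o | ~e | ~x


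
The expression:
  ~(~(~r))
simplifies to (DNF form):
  ~r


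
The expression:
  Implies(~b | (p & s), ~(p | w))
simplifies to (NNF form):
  (b & ~p) | (b & ~s) | (~p & ~w)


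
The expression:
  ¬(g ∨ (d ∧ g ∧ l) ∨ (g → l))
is never true.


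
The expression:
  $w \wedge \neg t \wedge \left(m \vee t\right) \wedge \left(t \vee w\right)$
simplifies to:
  $m \wedge w \wedge \neg t$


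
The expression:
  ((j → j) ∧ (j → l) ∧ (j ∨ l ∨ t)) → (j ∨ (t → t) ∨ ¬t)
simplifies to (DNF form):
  True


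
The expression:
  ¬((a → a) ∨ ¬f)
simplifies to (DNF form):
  False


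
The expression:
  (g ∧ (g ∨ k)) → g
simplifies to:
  True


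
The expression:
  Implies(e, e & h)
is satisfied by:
  {h: True, e: False}
  {e: False, h: False}
  {e: True, h: True}


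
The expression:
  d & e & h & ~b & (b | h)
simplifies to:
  d & e & h & ~b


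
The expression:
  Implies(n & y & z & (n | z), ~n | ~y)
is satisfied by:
  {z: False, n: False, y: False}
  {y: True, z: False, n: False}
  {n: True, z: False, y: False}
  {y: True, n: True, z: False}
  {z: True, y: False, n: False}
  {y: True, z: True, n: False}
  {n: True, z: True, y: False}


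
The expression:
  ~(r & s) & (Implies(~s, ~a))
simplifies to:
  (s & ~r) | (~a & ~s)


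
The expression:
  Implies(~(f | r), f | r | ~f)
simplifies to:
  True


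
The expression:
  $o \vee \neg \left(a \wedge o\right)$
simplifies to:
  $\text{True}$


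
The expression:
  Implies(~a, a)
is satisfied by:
  {a: True}


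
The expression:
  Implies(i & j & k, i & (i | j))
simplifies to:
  True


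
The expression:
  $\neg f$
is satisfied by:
  {f: False}


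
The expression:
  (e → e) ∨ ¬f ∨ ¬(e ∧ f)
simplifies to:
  True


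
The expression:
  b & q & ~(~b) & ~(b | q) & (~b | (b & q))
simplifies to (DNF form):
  False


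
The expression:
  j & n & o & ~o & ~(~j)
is never true.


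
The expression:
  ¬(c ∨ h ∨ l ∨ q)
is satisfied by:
  {q: False, l: False, h: False, c: False}


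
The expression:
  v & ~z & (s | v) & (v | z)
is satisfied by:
  {v: True, z: False}


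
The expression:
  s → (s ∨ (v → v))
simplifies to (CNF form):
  True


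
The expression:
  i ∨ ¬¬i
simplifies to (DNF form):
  i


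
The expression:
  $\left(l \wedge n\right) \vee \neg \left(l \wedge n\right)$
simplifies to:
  $\text{True}$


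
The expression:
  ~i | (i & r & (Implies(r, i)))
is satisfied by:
  {r: True, i: False}
  {i: False, r: False}
  {i: True, r: True}


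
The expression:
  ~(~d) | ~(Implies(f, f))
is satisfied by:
  {d: True}


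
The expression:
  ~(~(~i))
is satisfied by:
  {i: False}


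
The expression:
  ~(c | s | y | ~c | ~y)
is never true.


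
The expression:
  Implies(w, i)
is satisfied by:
  {i: True, w: False}
  {w: False, i: False}
  {w: True, i: True}


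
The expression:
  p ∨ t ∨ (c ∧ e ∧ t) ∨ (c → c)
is always true.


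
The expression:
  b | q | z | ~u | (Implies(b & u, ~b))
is always true.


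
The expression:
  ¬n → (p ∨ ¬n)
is always true.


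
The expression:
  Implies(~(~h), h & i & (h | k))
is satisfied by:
  {i: True, h: False}
  {h: False, i: False}
  {h: True, i: True}


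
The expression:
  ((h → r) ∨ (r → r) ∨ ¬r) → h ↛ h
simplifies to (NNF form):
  False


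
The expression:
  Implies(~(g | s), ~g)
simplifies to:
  True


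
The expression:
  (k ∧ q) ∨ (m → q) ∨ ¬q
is always true.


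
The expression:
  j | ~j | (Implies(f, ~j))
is always true.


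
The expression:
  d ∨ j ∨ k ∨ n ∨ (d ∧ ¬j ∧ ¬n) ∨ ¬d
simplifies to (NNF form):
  True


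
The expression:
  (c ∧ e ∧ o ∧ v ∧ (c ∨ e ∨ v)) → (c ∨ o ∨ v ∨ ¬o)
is always true.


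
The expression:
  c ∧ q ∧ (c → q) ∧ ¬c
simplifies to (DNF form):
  False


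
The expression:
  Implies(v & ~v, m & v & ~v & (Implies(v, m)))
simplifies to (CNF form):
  True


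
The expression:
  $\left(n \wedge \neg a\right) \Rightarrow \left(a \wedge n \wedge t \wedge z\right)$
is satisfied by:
  {a: True, n: False}
  {n: False, a: False}
  {n: True, a: True}


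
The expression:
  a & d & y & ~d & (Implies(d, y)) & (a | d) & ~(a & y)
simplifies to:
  False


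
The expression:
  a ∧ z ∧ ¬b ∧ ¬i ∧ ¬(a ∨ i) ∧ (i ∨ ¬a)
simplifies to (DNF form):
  False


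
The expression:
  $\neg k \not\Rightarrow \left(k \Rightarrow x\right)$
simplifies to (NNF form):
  $\text{False}$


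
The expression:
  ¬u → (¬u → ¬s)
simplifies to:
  u ∨ ¬s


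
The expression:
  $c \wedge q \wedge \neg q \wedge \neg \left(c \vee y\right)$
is never true.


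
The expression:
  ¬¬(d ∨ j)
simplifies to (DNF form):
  d ∨ j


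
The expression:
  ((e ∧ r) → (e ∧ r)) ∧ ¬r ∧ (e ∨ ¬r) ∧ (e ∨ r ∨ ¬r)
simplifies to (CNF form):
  ¬r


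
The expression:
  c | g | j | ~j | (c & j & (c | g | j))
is always true.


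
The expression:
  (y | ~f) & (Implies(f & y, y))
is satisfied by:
  {y: True, f: False}
  {f: False, y: False}
  {f: True, y: True}


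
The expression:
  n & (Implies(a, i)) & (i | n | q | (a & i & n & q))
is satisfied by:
  {i: True, n: True, a: False}
  {n: True, a: False, i: False}
  {i: True, a: True, n: True}


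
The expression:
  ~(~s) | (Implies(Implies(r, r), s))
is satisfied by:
  {s: True}


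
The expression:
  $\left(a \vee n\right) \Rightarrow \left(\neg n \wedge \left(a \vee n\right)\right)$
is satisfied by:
  {n: False}


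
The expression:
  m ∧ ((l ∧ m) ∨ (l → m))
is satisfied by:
  {m: True}


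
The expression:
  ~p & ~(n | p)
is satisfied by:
  {n: False, p: False}


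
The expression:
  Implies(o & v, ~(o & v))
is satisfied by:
  {v: False, o: False}
  {o: True, v: False}
  {v: True, o: False}


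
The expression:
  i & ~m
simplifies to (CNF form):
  i & ~m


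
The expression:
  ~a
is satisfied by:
  {a: False}


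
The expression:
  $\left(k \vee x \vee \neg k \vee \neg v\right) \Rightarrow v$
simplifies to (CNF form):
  $v$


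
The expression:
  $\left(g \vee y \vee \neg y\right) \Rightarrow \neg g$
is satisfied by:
  {g: False}


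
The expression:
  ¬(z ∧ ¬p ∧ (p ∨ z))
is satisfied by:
  {p: True, z: False}
  {z: False, p: False}
  {z: True, p: True}


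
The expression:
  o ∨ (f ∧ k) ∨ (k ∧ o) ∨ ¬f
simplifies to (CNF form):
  k ∨ o ∨ ¬f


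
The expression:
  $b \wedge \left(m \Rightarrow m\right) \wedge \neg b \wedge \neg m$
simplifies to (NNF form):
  $\text{False}$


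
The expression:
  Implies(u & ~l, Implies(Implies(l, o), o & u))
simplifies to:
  l | o | ~u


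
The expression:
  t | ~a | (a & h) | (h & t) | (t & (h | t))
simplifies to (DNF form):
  h | t | ~a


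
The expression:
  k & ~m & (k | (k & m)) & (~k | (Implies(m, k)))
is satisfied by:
  {k: True, m: False}


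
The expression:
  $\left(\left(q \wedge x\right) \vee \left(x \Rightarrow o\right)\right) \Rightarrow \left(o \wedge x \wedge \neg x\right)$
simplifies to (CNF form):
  $x \wedge \neg o \wedge \neg q$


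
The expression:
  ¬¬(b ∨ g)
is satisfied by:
  {b: True, g: True}
  {b: True, g: False}
  {g: True, b: False}


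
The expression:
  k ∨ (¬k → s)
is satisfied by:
  {k: True, s: True}
  {k: True, s: False}
  {s: True, k: False}


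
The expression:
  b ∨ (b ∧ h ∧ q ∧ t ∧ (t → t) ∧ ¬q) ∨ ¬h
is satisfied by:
  {b: True, h: False}
  {h: False, b: False}
  {h: True, b: True}


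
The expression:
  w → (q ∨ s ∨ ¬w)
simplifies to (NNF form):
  q ∨ s ∨ ¬w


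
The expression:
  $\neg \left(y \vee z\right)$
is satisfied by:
  {y: False, z: False}


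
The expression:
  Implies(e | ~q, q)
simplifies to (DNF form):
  q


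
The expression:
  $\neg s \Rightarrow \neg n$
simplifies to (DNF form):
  $s \vee \neg n$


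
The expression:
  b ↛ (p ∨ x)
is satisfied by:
  {b: True, x: False, p: False}


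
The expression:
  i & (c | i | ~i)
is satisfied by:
  {i: True}


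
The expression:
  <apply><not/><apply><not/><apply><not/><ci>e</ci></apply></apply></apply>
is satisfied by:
  {e: False}


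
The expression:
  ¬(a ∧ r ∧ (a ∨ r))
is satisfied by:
  {a: False, r: False}
  {r: True, a: False}
  {a: True, r: False}


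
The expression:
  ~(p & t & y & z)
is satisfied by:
  {p: False, t: False, z: False, y: False}
  {y: True, p: False, t: False, z: False}
  {z: True, p: False, t: False, y: False}
  {y: True, z: True, p: False, t: False}
  {t: True, y: False, p: False, z: False}
  {y: True, t: True, p: False, z: False}
  {z: True, t: True, y: False, p: False}
  {y: True, z: True, t: True, p: False}
  {p: True, z: False, t: False, y: False}
  {y: True, p: True, z: False, t: False}
  {z: True, p: True, y: False, t: False}
  {y: True, z: True, p: True, t: False}
  {t: True, p: True, z: False, y: False}
  {y: True, t: True, p: True, z: False}
  {z: True, t: True, p: True, y: False}


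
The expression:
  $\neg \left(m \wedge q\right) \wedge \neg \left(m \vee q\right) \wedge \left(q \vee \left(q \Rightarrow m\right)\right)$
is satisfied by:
  {q: False, m: False}


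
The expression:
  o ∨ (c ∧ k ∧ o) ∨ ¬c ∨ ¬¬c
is always true.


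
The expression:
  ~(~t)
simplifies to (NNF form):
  t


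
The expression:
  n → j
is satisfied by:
  {j: True, n: False}
  {n: False, j: False}
  {n: True, j: True}


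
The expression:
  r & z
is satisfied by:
  {r: True, z: True}


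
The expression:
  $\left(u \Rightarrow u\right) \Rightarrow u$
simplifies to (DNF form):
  $u$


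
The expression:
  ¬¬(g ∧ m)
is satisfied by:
  {m: True, g: True}


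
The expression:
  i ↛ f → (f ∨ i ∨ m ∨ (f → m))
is always true.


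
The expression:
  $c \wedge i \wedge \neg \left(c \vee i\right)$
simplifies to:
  $\text{False}$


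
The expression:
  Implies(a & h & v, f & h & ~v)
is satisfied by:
  {h: False, v: False, a: False}
  {a: True, h: False, v: False}
  {v: True, h: False, a: False}
  {a: True, v: True, h: False}
  {h: True, a: False, v: False}
  {a: True, h: True, v: False}
  {v: True, h: True, a: False}


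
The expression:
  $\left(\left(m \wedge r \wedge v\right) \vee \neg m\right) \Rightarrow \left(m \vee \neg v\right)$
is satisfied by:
  {m: True, v: False}
  {v: False, m: False}
  {v: True, m: True}


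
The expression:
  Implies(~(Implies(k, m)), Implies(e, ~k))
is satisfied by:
  {m: True, k: False, e: False}
  {k: False, e: False, m: False}
  {e: True, m: True, k: False}
  {e: True, k: False, m: False}
  {m: True, k: True, e: False}
  {k: True, m: False, e: False}
  {e: True, k: True, m: True}


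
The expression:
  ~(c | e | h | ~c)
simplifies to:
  False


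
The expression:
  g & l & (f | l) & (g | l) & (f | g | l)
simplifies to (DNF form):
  g & l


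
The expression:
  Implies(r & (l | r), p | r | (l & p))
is always true.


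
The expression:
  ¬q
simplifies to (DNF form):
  ¬q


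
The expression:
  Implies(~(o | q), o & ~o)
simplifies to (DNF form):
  o | q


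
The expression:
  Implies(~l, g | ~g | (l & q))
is always true.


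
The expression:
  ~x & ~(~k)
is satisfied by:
  {k: True, x: False}


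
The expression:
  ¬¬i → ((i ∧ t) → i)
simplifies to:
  True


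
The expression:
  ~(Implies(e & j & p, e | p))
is never true.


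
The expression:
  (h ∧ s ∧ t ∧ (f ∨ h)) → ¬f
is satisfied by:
  {s: False, t: False, h: False, f: False}
  {f: True, s: False, t: False, h: False}
  {h: True, s: False, t: False, f: False}
  {f: True, h: True, s: False, t: False}
  {t: True, f: False, s: False, h: False}
  {f: True, t: True, s: False, h: False}
  {h: True, t: True, f: False, s: False}
  {f: True, h: True, t: True, s: False}
  {s: True, h: False, t: False, f: False}
  {f: True, s: True, h: False, t: False}
  {h: True, s: True, f: False, t: False}
  {f: True, h: True, s: True, t: False}
  {t: True, s: True, h: False, f: False}
  {f: True, t: True, s: True, h: False}
  {h: True, t: True, s: True, f: False}


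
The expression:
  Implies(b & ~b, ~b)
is always true.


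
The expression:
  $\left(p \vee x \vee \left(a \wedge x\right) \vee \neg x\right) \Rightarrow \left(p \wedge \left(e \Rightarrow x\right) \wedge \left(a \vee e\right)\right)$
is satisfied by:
  {p: True, a: True, x: True, e: False}
  {p: True, a: True, x: False, e: False}
  {p: True, a: True, e: True, x: True}
  {p: True, e: True, x: True, a: False}


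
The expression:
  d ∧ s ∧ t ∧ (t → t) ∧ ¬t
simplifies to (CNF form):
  False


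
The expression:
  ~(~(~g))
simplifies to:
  ~g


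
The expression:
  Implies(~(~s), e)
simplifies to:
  e | ~s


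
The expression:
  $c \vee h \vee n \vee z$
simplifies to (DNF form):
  $c \vee h \vee n \vee z$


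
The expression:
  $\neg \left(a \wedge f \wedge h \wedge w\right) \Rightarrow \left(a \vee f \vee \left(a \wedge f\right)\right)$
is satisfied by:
  {a: True, f: True}
  {a: True, f: False}
  {f: True, a: False}


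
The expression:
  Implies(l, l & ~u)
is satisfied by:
  {l: False, u: False}
  {u: True, l: False}
  {l: True, u: False}


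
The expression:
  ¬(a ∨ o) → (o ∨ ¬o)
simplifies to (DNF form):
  True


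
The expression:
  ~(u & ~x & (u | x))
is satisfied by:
  {x: True, u: False}
  {u: False, x: False}
  {u: True, x: True}


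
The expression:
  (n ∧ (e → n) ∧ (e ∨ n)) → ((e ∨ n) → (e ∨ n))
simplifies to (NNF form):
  True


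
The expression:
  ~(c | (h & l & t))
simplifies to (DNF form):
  (~c & ~h) | (~c & ~l) | (~c & ~t)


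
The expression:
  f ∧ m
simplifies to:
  f ∧ m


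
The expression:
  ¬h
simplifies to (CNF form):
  ¬h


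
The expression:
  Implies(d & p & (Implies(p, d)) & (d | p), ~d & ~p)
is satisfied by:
  {p: False, d: False}
  {d: True, p: False}
  {p: True, d: False}


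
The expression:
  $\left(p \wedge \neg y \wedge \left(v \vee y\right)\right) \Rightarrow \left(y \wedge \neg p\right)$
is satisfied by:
  {y: True, p: False, v: False}
  {p: False, v: False, y: False}
  {y: True, v: True, p: False}
  {v: True, p: False, y: False}
  {y: True, p: True, v: False}
  {p: True, y: False, v: False}
  {y: True, v: True, p: True}


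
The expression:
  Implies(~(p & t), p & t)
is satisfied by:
  {t: True, p: True}


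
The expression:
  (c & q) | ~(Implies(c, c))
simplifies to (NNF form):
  c & q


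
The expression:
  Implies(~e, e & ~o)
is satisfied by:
  {e: True}


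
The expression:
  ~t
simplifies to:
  ~t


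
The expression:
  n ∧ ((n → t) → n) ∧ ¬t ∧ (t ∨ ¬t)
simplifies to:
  n ∧ ¬t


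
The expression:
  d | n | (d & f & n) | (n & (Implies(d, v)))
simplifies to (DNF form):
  d | n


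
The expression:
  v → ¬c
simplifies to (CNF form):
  ¬c ∨ ¬v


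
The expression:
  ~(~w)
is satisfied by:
  {w: True}


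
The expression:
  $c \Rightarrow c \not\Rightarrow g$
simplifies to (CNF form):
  $\neg c \vee \neg g$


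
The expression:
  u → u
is always true.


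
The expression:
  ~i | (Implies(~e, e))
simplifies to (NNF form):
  e | ~i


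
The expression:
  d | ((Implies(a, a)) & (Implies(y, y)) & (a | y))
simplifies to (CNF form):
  a | d | y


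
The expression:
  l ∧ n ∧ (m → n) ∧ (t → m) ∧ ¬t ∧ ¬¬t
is never true.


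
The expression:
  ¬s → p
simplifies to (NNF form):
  p ∨ s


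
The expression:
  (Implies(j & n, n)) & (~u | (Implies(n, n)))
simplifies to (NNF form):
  True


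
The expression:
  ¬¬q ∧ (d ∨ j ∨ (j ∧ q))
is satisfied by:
  {d: True, j: True, q: True}
  {d: True, q: True, j: False}
  {j: True, q: True, d: False}


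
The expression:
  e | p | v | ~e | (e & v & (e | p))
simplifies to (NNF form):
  True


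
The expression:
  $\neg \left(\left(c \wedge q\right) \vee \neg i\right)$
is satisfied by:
  {i: True, c: False, q: False}
  {i: True, q: True, c: False}
  {i: True, c: True, q: False}


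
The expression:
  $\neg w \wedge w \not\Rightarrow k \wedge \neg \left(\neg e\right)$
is never true.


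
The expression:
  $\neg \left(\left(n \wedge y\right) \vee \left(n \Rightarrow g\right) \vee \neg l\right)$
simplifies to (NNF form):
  $l \wedge n \wedge \neg g \wedge \neg y$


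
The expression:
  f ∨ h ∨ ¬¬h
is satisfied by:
  {h: True, f: True}
  {h: True, f: False}
  {f: True, h: False}


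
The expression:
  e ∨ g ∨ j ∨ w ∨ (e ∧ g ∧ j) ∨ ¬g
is always true.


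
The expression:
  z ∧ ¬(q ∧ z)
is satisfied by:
  {z: True, q: False}


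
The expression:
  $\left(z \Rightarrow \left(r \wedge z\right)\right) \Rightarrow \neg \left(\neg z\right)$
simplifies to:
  $z$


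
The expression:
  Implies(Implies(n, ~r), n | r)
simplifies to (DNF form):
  n | r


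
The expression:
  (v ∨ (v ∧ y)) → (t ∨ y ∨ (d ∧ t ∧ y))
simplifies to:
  t ∨ y ∨ ¬v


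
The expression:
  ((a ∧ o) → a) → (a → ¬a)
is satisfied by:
  {a: False}


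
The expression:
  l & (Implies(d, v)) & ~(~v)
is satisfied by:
  {v: True, l: True}


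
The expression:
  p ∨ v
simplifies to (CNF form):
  p ∨ v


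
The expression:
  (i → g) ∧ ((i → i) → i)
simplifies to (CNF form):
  g ∧ i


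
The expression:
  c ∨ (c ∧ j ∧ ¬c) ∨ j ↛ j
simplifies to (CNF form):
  c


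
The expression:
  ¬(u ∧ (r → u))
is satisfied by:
  {u: False}


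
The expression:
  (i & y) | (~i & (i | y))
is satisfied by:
  {y: True}


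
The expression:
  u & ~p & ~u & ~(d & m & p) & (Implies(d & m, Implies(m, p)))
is never true.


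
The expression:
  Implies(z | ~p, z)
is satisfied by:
  {z: True, p: True}
  {z: True, p: False}
  {p: True, z: False}


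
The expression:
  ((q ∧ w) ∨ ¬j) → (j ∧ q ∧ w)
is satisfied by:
  {j: True}


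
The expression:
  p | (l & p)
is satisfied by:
  {p: True}


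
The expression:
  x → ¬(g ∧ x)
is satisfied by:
  {g: False, x: False}
  {x: True, g: False}
  {g: True, x: False}


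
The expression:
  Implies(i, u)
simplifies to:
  u | ~i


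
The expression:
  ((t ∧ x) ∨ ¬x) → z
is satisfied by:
  {x: True, z: True, t: False}
  {z: True, t: False, x: False}
  {x: True, z: True, t: True}
  {z: True, t: True, x: False}
  {x: True, t: False, z: False}


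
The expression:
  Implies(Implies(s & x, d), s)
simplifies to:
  s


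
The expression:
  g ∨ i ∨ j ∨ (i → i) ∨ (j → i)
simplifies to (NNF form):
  True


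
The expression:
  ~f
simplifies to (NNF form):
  ~f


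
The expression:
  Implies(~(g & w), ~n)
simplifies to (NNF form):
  ~n | (g & w)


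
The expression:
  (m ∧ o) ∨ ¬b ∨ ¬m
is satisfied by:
  {o: True, m: False, b: False}
  {m: False, b: False, o: False}
  {b: True, o: True, m: False}
  {b: True, m: False, o: False}
  {o: True, m: True, b: False}
  {m: True, o: False, b: False}
  {b: True, m: True, o: True}


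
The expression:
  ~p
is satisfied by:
  {p: False}


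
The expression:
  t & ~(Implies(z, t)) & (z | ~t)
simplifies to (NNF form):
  False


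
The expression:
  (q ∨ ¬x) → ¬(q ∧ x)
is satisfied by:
  {q: False, x: False}
  {x: True, q: False}
  {q: True, x: False}


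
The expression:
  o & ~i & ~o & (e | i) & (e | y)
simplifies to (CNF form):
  False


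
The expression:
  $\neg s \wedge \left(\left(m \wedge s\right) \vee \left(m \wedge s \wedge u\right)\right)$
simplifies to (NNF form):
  $\text{False}$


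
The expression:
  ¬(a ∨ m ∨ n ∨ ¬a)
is never true.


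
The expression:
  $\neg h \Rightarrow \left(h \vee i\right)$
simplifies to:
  $h \vee i$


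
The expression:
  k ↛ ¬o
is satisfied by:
  {o: True, k: True}


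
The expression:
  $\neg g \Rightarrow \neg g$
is always true.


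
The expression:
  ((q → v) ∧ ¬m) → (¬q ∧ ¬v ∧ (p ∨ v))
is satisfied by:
  {m: True, q: True, p: True, v: False}
  {m: True, q: True, p: False, v: False}
  {m: True, p: True, q: False, v: False}
  {m: True, p: False, q: False, v: False}
  {m: True, v: True, q: True, p: True}
  {m: True, v: True, q: True, p: False}
  {m: True, v: True, q: False, p: True}
  {m: True, v: True, q: False, p: False}
  {q: True, p: True, m: False, v: False}
  {q: True, m: False, p: False, v: False}
  {p: True, m: False, q: False, v: False}


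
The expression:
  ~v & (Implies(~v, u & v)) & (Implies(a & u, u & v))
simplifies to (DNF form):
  False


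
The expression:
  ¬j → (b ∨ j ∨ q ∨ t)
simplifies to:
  b ∨ j ∨ q ∨ t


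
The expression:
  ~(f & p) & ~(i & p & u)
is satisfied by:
  {f: False, u: False, p: False, i: False}
  {i: True, f: False, u: False, p: False}
  {u: True, i: False, f: False, p: False}
  {i: True, u: True, f: False, p: False}
  {f: True, i: False, u: False, p: False}
  {i: True, f: True, u: False, p: False}
  {u: True, f: True, i: False, p: False}
  {i: True, u: True, f: True, p: False}
  {p: True, i: False, f: False, u: False}
  {p: True, i: True, f: False, u: False}
  {p: True, u: True, i: False, f: False}


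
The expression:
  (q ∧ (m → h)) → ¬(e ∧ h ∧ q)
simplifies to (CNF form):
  ¬e ∨ ¬h ∨ ¬q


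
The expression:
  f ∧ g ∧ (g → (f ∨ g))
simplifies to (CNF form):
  f ∧ g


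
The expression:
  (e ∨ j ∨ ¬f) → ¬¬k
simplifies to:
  k ∨ (f ∧ ¬e ∧ ¬j)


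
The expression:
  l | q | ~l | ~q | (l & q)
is always true.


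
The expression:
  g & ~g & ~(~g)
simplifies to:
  False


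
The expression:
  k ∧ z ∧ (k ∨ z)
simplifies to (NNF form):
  k ∧ z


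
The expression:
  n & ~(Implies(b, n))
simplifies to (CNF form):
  False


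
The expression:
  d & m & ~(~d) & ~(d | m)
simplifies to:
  False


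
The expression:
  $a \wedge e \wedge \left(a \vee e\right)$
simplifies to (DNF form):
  $a \wedge e$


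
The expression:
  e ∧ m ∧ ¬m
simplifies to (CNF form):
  False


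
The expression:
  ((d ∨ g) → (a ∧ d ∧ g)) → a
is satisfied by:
  {a: True, d: True, g: True}
  {a: True, d: True, g: False}
  {a: True, g: True, d: False}
  {a: True, g: False, d: False}
  {d: True, g: True, a: False}
  {d: True, g: False, a: False}
  {g: True, d: False, a: False}


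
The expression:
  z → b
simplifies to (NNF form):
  b ∨ ¬z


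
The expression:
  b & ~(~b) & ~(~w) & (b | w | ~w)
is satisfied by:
  {w: True, b: True}


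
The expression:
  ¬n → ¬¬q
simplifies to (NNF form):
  n ∨ q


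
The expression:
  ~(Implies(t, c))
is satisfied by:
  {t: True, c: False}


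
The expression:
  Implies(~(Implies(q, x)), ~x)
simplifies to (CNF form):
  True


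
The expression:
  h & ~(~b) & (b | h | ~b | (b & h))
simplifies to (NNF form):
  b & h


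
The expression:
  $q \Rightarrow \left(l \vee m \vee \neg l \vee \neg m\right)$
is always true.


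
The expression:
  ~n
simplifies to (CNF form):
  ~n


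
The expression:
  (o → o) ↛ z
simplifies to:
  ¬z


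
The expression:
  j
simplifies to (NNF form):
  j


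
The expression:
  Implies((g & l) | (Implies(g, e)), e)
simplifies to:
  e | (g & ~l)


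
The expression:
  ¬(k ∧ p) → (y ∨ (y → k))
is always true.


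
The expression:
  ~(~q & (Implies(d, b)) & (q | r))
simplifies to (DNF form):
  q | ~r | (d & ~b)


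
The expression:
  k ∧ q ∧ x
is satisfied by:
  {x: True, q: True, k: True}


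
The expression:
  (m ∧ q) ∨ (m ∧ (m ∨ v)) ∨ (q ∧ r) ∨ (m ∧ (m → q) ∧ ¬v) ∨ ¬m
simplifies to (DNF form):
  True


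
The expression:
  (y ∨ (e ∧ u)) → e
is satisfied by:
  {e: True, y: False}
  {y: False, e: False}
  {y: True, e: True}


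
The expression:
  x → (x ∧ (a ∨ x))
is always true.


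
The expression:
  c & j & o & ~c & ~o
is never true.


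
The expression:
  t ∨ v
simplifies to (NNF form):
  t ∨ v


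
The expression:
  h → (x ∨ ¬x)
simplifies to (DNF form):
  True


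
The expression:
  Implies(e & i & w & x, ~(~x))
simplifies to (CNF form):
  True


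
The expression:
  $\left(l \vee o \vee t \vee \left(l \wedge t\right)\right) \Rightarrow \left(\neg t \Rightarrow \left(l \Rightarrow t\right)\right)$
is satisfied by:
  {t: True, l: False}
  {l: False, t: False}
  {l: True, t: True}


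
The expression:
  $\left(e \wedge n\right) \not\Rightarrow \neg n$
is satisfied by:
  {e: True, n: True}


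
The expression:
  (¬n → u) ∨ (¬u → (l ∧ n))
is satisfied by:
  {n: True, u: True}
  {n: True, u: False}
  {u: True, n: False}


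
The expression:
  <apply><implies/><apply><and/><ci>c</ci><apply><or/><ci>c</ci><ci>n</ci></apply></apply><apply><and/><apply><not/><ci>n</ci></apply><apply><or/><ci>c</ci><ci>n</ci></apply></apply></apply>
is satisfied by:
  {c: False, n: False}
  {n: True, c: False}
  {c: True, n: False}


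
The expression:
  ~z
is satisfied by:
  {z: False}


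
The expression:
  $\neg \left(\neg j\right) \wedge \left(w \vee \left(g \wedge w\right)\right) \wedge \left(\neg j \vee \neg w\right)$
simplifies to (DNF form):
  $\text{False}$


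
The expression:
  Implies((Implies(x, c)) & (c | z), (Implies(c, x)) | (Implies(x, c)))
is always true.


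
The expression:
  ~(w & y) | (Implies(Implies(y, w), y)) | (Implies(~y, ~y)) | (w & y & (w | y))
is always true.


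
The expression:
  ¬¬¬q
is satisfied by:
  {q: False}


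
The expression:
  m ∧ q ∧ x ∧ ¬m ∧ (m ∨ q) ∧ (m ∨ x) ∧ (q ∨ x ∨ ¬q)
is never true.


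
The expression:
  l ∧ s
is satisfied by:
  {s: True, l: True}


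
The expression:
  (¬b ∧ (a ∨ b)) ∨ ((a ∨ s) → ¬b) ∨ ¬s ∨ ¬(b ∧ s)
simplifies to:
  ¬b ∨ ¬s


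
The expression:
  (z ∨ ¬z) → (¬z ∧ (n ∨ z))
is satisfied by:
  {n: True, z: False}


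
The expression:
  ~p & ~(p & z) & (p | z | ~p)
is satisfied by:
  {p: False}


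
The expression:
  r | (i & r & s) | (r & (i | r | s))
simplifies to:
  r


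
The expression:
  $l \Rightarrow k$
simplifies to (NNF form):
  $k \vee \neg l$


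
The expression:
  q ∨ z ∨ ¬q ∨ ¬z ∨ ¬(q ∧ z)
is always true.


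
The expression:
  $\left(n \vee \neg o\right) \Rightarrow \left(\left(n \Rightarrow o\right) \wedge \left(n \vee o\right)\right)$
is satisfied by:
  {o: True}


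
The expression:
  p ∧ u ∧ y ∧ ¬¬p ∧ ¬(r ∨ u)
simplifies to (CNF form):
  False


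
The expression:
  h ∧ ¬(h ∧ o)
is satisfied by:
  {h: True, o: False}


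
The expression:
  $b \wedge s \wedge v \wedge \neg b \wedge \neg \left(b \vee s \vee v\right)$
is never true.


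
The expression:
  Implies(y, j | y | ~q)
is always true.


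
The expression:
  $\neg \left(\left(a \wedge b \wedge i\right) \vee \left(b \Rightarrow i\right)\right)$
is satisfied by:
  {b: True, i: False}


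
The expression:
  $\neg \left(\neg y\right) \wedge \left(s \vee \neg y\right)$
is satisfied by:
  {s: True, y: True}


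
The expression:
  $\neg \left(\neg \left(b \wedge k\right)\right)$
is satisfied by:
  {b: True, k: True}


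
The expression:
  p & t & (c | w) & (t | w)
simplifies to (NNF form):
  p & t & (c | w)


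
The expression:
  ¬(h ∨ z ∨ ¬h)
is never true.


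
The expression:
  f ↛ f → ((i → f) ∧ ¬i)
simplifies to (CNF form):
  True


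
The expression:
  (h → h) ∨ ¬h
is always true.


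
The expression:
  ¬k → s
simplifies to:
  k ∨ s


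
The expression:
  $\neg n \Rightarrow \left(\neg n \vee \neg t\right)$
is always true.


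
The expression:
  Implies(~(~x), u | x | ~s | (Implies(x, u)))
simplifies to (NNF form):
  True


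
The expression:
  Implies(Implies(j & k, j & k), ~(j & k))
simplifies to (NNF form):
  ~j | ~k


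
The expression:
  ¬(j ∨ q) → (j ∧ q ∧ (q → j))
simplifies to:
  j ∨ q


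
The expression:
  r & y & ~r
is never true.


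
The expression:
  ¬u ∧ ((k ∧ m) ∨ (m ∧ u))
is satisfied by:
  {m: True, k: True, u: False}


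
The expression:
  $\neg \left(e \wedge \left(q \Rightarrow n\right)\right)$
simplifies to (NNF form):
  $\left(q \wedge \neg n\right) \vee \neg e$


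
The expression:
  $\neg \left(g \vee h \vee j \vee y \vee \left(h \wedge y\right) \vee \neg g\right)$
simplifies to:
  $\text{False}$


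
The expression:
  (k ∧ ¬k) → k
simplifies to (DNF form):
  True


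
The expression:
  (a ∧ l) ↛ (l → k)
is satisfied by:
  {a: True, l: True, k: False}


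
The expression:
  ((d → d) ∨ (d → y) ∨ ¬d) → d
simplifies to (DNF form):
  d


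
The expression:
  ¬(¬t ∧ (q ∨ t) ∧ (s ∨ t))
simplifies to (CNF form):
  t ∨ ¬q ∨ ¬s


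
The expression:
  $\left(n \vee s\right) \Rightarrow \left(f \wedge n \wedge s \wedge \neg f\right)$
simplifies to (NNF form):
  $\neg n \wedge \neg s$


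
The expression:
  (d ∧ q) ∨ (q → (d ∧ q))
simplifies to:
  d ∨ ¬q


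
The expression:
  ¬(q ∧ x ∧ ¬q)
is always true.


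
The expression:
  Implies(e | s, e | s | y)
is always true.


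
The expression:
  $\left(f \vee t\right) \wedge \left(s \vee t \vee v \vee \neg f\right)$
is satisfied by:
  {t: True, s: True, f: True, v: True}
  {t: True, s: True, f: True, v: False}
  {t: True, f: True, v: True, s: False}
  {t: True, f: True, v: False, s: False}
  {t: True, s: True, v: True, f: False}
  {t: True, s: True, v: False, f: False}
  {t: True, v: True, f: False, s: False}
  {t: True, v: False, f: False, s: False}
  {s: True, f: True, v: True, t: False}
  {s: True, f: True, v: False, t: False}
  {f: True, v: True, t: False, s: False}


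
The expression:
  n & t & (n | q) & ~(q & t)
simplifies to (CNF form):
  n & t & ~q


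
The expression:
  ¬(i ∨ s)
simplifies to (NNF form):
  ¬i ∧ ¬s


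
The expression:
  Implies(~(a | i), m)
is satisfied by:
  {i: True, a: True, m: True}
  {i: True, a: True, m: False}
  {i: True, m: True, a: False}
  {i: True, m: False, a: False}
  {a: True, m: True, i: False}
  {a: True, m: False, i: False}
  {m: True, a: False, i: False}


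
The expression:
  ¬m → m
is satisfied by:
  {m: True}


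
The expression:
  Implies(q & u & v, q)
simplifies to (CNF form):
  True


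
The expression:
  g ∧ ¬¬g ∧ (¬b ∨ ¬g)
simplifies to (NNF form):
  g ∧ ¬b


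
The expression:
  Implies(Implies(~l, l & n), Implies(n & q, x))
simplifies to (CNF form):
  x | ~l | ~n | ~q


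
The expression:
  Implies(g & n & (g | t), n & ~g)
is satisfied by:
  {g: False, n: False}
  {n: True, g: False}
  {g: True, n: False}


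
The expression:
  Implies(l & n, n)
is always true.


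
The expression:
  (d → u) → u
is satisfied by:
  {d: True, u: True}
  {d: True, u: False}
  {u: True, d: False}


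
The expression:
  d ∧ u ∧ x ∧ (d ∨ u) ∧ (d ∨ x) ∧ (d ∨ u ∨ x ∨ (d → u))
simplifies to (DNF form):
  d ∧ u ∧ x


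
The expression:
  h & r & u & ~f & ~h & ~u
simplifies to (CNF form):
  False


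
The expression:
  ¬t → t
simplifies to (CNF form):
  t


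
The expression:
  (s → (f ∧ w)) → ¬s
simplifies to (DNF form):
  ¬f ∨ ¬s ∨ ¬w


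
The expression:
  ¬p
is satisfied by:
  {p: False}


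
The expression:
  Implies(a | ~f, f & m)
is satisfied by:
  {m: True, f: True, a: False}
  {f: True, a: False, m: False}
  {a: True, m: True, f: True}


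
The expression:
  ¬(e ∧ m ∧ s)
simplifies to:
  ¬e ∨ ¬m ∨ ¬s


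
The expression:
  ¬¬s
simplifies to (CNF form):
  s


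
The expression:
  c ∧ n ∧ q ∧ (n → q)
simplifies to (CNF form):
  c ∧ n ∧ q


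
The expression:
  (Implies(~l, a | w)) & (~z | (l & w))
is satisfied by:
  {a: True, l: True, w: True, z: False}
  {l: True, w: True, a: False, z: False}
  {a: True, l: True, w: False, z: False}
  {l: True, a: False, w: False, z: False}
  {a: True, w: True, l: False, z: False}
  {w: True, a: False, l: False, z: False}
  {a: True, w: False, l: False, z: False}
  {z: True, a: True, l: True, w: True}
  {z: True, l: True, w: True, a: False}


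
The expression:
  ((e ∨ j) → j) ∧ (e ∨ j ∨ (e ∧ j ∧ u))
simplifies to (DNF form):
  j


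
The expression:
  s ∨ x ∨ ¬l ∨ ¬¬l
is always true.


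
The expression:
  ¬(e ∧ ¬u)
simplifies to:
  u ∨ ¬e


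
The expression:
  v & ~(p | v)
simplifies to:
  False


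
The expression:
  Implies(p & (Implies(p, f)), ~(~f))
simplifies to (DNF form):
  True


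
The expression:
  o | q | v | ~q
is always true.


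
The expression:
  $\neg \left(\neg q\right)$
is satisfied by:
  {q: True}


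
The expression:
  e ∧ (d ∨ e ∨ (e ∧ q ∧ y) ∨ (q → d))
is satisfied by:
  {e: True}


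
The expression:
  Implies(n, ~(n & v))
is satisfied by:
  {v: False, n: False}
  {n: True, v: False}
  {v: True, n: False}


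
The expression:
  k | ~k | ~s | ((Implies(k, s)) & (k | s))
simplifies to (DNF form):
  True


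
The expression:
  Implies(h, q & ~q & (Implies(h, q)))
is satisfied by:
  {h: False}


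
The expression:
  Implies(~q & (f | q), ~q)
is always true.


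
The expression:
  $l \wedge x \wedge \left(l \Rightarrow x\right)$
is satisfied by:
  {x: True, l: True}


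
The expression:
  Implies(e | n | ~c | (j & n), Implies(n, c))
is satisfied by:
  {c: True, n: False}
  {n: False, c: False}
  {n: True, c: True}


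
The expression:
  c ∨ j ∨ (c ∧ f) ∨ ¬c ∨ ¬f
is always true.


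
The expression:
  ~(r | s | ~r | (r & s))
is never true.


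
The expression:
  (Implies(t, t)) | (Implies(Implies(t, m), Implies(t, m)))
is always true.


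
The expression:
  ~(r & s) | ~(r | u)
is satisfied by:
  {s: False, r: False}
  {r: True, s: False}
  {s: True, r: False}


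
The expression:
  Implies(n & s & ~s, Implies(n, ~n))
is always true.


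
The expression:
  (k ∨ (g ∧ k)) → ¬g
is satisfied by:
  {g: False, k: False}
  {k: True, g: False}
  {g: True, k: False}


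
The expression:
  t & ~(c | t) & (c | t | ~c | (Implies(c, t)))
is never true.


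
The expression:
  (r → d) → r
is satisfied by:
  {r: True}


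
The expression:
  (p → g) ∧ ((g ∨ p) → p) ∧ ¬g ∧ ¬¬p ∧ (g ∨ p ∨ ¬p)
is never true.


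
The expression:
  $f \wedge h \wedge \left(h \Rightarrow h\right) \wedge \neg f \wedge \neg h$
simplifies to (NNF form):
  $\text{False}$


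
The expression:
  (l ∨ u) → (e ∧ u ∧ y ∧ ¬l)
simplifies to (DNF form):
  (¬l ∧ ¬u) ∨ (e ∧ y ∧ ¬l) ∨ (e ∧ ¬l ∧ ¬u) ∨ (y ∧ ¬l ∧ ¬u)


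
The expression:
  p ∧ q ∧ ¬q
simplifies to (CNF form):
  False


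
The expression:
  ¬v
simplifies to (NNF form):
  ¬v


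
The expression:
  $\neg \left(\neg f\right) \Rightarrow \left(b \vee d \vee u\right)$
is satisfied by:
  {b: True, d: True, u: True, f: False}
  {b: True, d: True, u: False, f: False}
  {b: True, u: True, d: False, f: False}
  {b: True, u: False, d: False, f: False}
  {d: True, u: True, b: False, f: False}
  {d: True, u: False, b: False, f: False}
  {u: True, b: False, d: False, f: False}
  {u: False, b: False, d: False, f: False}
  {f: True, b: True, d: True, u: True}
  {f: True, b: True, d: True, u: False}
  {f: True, b: True, u: True, d: False}
  {f: True, b: True, u: False, d: False}
  {f: True, d: True, u: True, b: False}
  {f: True, d: True, u: False, b: False}
  {f: True, u: True, d: False, b: False}


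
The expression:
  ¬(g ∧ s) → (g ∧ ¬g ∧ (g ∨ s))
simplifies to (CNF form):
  g ∧ s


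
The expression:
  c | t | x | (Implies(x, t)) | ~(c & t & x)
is always true.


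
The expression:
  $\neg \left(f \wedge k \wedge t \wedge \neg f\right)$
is always true.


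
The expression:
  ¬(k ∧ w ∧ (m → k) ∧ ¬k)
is always true.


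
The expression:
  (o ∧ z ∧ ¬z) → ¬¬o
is always true.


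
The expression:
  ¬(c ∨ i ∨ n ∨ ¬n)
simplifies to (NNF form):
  False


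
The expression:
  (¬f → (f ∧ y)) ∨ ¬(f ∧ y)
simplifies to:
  True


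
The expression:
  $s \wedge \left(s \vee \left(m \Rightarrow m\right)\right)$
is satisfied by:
  {s: True}


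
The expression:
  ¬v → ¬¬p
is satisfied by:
  {v: True, p: True}
  {v: True, p: False}
  {p: True, v: False}


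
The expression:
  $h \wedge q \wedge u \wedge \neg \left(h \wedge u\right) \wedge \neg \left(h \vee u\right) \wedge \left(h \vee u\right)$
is never true.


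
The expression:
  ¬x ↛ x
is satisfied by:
  {x: False}


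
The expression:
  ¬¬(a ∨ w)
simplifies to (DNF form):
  a ∨ w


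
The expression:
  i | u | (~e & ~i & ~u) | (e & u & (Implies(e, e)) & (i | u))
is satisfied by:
  {i: True, u: True, e: False}
  {i: True, e: False, u: False}
  {u: True, e: False, i: False}
  {u: False, e: False, i: False}
  {i: True, u: True, e: True}
  {i: True, e: True, u: False}
  {u: True, e: True, i: False}


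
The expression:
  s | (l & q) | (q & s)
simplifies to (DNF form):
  s | (l & q)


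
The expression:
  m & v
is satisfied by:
  {m: True, v: True}


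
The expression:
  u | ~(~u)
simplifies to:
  u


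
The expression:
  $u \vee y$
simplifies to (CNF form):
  $u \vee y$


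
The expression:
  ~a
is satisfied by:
  {a: False}
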